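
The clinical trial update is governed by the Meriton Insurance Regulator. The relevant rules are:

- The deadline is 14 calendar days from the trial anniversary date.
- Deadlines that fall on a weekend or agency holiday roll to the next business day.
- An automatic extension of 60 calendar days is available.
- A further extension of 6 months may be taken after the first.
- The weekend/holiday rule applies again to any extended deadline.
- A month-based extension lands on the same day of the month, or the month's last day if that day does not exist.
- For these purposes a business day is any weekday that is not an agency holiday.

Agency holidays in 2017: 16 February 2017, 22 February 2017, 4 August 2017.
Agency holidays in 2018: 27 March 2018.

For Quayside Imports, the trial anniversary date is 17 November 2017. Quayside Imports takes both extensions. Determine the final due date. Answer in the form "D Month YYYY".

From 17 November 2017, 14 calendar days later is 1 December 2017.
1 December 2017 falls on a Friday, which is a business day, so no adjustment is needed.
With the 60-day extension, 1 December 2017 becomes 30 January 2018.
30 January 2018 (Tuesday) is already a business day.
The 6 months extension carries 30 January 2018 to 30 July 2018.
30 July 2018 is a Monday and not a listed holiday, so it stands.
So the filing is due 30 July 2018.

30 July 2018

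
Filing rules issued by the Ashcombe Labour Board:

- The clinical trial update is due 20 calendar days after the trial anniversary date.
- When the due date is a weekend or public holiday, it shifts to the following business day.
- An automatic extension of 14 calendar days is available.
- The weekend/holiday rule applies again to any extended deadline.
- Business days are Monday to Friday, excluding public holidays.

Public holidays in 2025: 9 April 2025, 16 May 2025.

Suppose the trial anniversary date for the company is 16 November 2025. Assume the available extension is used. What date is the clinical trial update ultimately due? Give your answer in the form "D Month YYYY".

22 December 2025

20 calendar days after 16 November 2025 is 6 December 2025.
Because 6 December 2025 is a Saturday, the deadline becomes 8 December 2025 (Monday).
The 14-calendar-day extension moves the deadline from 8 December 2025 to 22 December 2025.
22 December 2025 (Monday) is already a business day.
Deadline: 22 December 2025.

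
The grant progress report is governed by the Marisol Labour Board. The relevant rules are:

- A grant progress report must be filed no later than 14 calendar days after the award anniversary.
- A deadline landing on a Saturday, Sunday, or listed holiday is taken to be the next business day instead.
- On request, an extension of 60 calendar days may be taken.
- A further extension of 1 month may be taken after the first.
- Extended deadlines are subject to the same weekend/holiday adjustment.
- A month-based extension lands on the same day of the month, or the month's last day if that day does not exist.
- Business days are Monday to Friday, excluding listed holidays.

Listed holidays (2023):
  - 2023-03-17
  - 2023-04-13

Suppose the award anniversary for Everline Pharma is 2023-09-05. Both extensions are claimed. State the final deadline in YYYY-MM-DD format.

2023-12-20

Trigger date 2023-09-05 + 14 calendar days = 2023-09-19.
Since 2023-09-19 is a Tuesday and not a holiday, the date is unchanged.
Add the 60 calendar-day extension to 2023-09-19: 2023-11-18.
2023-11-18 is a Saturday, so it moves to the next business day, 2023-11-20 (Monday).
Applying the 1 month extension: 1 month after 2023-11-20 is 2023-12-20.
2023-12-20 is a Wednesday and not a listed holiday, so it stands.
The final due date is 2023-12-20.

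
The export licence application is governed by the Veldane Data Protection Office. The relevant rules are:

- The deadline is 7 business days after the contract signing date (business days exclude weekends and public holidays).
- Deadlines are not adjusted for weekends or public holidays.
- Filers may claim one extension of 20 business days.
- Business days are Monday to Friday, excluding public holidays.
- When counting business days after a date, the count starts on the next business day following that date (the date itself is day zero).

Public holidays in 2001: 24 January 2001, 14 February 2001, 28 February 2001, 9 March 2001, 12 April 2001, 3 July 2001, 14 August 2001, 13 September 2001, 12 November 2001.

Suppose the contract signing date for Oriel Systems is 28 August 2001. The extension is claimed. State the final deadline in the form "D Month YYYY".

5 October 2001

7 business days after 28 August 2001, excluding weekends and holidays, is 6 September 2001.
No adjustment is made for weekends or holidays, so 6 September 2001 stands.
Applying the 20-business-day extension: 20 business days after 6 September 2001 is 5 October 2001.
No adjustment is made for weekends or holidays, so 5 October 2001 stands.
The final due date is 5 October 2001.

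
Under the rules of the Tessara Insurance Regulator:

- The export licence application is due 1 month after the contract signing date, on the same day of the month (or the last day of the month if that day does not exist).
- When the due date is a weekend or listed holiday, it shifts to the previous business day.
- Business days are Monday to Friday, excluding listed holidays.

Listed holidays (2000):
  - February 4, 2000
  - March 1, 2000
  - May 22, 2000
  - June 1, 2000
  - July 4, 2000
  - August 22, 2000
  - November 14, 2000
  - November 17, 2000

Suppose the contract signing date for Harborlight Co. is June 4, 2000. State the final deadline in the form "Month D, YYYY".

Moving 1 month forward from June 4, 2000 on the corresponding day gives July 4, 2000.
July 4, 2000 is a listed holiday, so it moves to the preceding business day, July 3, 2000 (Monday).
Final deadline: July 3, 2000.

July 3, 2000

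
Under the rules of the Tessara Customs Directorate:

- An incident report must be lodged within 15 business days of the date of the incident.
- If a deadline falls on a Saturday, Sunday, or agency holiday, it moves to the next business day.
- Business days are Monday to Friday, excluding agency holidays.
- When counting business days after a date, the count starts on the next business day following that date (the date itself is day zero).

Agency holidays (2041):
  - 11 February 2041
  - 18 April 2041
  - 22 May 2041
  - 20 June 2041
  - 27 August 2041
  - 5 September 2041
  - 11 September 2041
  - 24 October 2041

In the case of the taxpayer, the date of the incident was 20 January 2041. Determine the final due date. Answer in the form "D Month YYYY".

Starting the day after 20 January 2041 and counting 15 business days lands on 8 February 2041.
8 February 2041 falls on a Friday, which is a business day, so no adjustment is needed.
Final deadline: 8 February 2041.

8 February 2041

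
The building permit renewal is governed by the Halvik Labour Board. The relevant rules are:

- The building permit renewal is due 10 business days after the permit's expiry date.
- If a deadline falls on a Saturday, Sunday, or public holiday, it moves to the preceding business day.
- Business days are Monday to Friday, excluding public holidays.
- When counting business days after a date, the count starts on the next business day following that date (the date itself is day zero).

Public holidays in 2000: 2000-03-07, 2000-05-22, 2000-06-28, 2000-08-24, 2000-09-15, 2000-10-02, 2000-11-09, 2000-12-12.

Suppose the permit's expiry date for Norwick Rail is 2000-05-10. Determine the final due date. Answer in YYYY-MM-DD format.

Counting 10 business days after 2000-05-10 (skipping weekends and listed holidays) reaches 2000-05-25.
2000-05-25 is a Thursday and not a listed holiday, so it stands.
So the filing is due 2000-05-25.

2000-05-25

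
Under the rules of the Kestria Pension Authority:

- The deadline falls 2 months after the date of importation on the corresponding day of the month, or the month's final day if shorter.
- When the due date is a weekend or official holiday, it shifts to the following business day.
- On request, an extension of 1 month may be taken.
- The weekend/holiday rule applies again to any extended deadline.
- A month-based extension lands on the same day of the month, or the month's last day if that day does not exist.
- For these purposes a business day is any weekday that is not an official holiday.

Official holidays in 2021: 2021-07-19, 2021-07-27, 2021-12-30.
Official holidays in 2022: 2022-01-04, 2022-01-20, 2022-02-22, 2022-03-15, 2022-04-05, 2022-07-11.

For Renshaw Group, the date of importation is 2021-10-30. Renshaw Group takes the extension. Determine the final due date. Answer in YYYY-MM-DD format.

2022-01-31

2 months from 2021-10-30 is 2021-12-30.
Because 2021-12-30 is a listed holiday, the deadline becomes 2021-12-31 (Friday).
The 1 month extension carries 2021-12-31 to 2022-01-31.
2022-01-31 (Monday) is already a business day.
So the filing is due 2022-01-31.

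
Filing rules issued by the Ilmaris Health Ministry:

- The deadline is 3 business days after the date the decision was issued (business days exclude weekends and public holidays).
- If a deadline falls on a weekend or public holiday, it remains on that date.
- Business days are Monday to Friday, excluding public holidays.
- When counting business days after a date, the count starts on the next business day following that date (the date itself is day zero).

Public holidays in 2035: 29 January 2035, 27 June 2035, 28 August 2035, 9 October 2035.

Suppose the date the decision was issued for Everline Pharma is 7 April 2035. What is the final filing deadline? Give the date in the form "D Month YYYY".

11 April 2035

Starting the day after 7 April 2035 and counting 3 business days lands on 11 April 2035.
11 April 2035 is a Wednesday; no weekend or holiday adjustment applies.
So the filing is due 11 April 2035.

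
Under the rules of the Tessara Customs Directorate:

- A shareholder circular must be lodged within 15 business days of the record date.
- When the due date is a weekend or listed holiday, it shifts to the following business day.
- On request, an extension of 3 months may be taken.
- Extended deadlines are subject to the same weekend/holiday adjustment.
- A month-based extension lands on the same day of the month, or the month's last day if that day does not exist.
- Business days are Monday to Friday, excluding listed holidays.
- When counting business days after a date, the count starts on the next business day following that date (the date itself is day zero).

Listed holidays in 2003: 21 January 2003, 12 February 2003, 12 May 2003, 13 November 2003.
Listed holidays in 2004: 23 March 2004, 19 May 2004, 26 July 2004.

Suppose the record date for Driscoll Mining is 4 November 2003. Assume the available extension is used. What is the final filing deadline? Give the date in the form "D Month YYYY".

15 business days after 4 November 2003, excluding weekends and holidays, is 26 November 2003.
Since 26 November 2003 is a Wednesday and not a holiday, the date is unchanged.
The 3 months extension carries 26 November 2003 to 26 February 2004.
26 February 2004 (Thursday) is already a business day.
Final deadline: 26 February 2004.

26 February 2004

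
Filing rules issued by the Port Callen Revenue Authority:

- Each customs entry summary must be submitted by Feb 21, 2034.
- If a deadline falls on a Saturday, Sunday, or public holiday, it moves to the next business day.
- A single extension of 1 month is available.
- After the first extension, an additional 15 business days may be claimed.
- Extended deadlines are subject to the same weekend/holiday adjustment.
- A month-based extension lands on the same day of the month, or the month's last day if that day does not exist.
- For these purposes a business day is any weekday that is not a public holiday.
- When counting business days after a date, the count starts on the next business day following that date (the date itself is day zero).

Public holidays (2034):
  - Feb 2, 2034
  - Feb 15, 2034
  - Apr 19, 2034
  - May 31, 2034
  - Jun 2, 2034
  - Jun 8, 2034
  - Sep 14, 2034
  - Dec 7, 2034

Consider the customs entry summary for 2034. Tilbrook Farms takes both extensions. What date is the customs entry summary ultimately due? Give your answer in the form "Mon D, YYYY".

Apr 11, 2034

The stated deadline is Feb 21, 2034.
Feb 21, 2034 falls on a Tuesday, which is a business day, so no adjustment is needed.
Applying the 1 month extension: 1 month after Feb 21, 2034 is Mar 21, 2034.
Mar 21, 2034 falls on a Tuesday, which is a business day, so no adjustment is needed.
Applying the 15-business-day extension: 15 business days after Mar 21, 2034 is Apr 11, 2034.
Since Apr 11, 2034 is a Tuesday and not a holiday, the date is unchanged.
Final deadline: Apr 11, 2034.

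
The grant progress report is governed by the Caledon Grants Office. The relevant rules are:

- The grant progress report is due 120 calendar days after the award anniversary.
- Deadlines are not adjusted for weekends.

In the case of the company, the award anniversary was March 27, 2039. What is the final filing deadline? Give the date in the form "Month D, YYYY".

Adding 120 calendar days to March 27, 2039 gives July 25, 2039.
July 25, 2039 falls on a Monday. The rules make no weekend/holiday allowance, so it remains July 25, 2039.
Deadline: July 25, 2039.

July 25, 2039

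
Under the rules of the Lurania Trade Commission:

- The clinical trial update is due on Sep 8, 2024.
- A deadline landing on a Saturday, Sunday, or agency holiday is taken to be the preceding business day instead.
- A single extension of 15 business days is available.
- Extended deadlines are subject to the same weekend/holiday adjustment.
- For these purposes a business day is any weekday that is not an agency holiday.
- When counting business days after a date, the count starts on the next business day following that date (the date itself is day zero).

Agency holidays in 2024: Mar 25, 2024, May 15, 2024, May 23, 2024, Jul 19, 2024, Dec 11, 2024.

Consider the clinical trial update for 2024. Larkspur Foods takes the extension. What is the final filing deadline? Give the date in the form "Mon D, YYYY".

Sep 27, 2024

The statutory due date is Sep 8, 2024.
Because Sep 8, 2024 is a Sunday, the deadline becomes Sep 6, 2024 (Friday).
Applying the 15-business-day extension: 15 business days after Sep 6, 2024 is Sep 27, 2024.
Since Sep 27, 2024 is a Friday and not a holiday, the date is unchanged.
So the filing is due Sep 27, 2024.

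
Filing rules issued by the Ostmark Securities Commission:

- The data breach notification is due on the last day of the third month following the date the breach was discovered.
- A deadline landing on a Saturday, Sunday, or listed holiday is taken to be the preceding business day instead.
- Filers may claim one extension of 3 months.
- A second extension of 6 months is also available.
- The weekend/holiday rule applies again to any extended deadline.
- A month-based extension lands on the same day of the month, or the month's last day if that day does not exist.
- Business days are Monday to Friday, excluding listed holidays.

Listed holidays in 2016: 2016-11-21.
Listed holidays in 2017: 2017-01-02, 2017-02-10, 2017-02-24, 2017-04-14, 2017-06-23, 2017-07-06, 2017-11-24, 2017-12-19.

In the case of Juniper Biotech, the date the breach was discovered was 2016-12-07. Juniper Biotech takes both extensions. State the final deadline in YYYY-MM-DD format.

2017-12-29

3 months after 2016-12-07 falls in March 2017; the last day of that month is 2017-03-31.
Since 2017-03-31 is a Friday and not a holiday, the date is unchanged.
Applying the 3 months extension: 3 months after 2017-03-31 is 2017-06-30 (day 31 does not exist in June, so the month's last day is used).
2017-06-30 (Friday) is already a business day.
The 6 months extension carries 2017-06-30 to 2017-12-30.
2017-12-30 is a Saturday; the preceding business day is 2017-12-29 (Friday).
The final due date is 2017-12-29.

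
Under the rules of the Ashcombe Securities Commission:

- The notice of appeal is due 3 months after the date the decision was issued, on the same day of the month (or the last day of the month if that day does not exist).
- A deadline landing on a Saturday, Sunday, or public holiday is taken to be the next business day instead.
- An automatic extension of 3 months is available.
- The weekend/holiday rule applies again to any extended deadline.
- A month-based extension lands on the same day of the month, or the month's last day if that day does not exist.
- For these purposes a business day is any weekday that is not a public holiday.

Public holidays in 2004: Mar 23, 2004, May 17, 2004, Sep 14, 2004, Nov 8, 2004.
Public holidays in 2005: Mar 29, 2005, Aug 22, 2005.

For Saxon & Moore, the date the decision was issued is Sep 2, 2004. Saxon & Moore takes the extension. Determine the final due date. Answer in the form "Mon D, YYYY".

Mar 2, 2005

3 months from Sep 2, 2004 is Dec 2, 2004.
Dec 2, 2004 falls on a Thursday, which is a business day, so no adjustment is needed.
Applying the 3 months extension: 3 months after Dec 2, 2004 is Mar 2, 2005.
Mar 2, 2005 is a Wednesday and not a listed holiday, so it stands.
So the filing is due Mar 2, 2005.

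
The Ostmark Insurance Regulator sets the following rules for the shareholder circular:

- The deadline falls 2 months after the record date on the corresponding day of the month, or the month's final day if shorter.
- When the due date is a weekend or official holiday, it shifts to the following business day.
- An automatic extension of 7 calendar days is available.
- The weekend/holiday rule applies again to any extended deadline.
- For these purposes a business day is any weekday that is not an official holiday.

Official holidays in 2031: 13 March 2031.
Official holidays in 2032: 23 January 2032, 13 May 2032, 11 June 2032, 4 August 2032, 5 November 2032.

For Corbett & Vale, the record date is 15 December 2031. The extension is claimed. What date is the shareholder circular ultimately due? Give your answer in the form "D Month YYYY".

23 February 2032

2 months from 15 December 2031 is 15 February 2032.
15 February 2032 is a Sunday, so it moves to the next business day, 16 February 2032 (Monday).
Applying the 7-calendar-day extension: 16 February 2032 + 7 days = 23 February 2032.
23 February 2032 falls on a Monday, which is a business day, so no adjustment is needed.
Final deadline: 23 February 2032.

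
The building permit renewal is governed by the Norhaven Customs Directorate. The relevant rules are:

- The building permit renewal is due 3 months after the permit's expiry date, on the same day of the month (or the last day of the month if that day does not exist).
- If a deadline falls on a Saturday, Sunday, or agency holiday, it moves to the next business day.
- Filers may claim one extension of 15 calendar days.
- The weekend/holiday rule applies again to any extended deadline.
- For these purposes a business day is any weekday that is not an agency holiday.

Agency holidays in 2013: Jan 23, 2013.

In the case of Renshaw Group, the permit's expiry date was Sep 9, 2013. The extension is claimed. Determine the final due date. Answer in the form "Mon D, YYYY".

Moving 3 months forward from Sep 9, 2013 on the corresponding day gives Dec 9, 2013.
Dec 9, 2013 is a Monday and not a listed holiday, so it stands.
Applying the 15-calendar-day extension: Dec 9, 2013 + 15 days = Dec 24, 2013.
Dec 24, 2013 falls on a Tuesday, which is a business day, so no adjustment is needed.
So the filing is due Dec 24, 2013.

Dec 24, 2013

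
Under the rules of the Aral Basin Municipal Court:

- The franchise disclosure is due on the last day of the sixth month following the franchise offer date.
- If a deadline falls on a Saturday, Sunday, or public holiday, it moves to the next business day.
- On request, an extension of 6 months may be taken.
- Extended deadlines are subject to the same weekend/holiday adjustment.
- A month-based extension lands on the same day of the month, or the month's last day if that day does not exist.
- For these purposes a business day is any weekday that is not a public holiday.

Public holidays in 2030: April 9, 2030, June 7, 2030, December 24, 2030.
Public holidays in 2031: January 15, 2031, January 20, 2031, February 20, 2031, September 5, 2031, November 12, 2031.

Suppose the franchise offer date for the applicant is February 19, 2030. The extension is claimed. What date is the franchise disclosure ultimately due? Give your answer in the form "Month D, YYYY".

6 months after February 19, 2030 falls in August 2030; the last day of that month is August 31, 2030.
August 31, 2030 is a Saturday, so it moves to the next business day, September 2, 2030 (Monday).
Add 6 months to September 2, 2030: March 2, 2031.
March 2, 2031 is a Sunday, so it moves to the next business day, March 3, 2031 (Monday).
Deadline: March 3, 2031.

March 3, 2031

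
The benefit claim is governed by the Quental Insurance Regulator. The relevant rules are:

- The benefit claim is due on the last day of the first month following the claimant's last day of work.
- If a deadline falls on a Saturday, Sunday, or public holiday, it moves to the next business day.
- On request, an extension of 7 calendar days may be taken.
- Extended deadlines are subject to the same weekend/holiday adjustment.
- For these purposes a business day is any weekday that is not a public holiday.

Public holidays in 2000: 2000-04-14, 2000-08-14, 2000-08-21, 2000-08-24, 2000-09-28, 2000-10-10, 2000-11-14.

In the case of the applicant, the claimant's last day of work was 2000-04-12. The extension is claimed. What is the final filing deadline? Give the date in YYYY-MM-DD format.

2000-06-07

The first month after 2000-04-12 is May 2000, whose last day is 2000-05-31.
2000-05-31 (Wednesday) is already a business day.
Add the 7 calendar-day extension to 2000-05-31: 2000-06-07.
Since 2000-06-07 is a Wednesday and not a holiday, the date is unchanged.
The final due date is 2000-06-07.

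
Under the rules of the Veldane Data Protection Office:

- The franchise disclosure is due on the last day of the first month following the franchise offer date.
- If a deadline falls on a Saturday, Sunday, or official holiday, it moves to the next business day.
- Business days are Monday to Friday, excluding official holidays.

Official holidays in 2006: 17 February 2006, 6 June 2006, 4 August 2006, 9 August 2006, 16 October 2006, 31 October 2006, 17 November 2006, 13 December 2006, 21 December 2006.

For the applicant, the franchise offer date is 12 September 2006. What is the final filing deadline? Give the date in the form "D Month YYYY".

1 month after 12 September 2006 falls in October 2006; the last day of that month is 31 October 2006.
31 October 2006 falls on a listed holiday. Rolling to the next business day gives 1 November 2006, a Wednesday.
Final deadline: 1 November 2006.

1 November 2006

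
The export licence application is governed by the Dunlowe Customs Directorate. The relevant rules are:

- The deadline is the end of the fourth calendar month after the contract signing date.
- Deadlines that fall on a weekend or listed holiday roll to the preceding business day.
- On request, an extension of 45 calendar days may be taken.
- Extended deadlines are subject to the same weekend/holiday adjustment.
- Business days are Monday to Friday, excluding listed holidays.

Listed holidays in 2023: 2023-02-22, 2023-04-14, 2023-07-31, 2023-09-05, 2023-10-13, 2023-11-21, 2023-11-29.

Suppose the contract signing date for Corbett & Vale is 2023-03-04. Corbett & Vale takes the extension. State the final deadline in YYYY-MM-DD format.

2023-09-11

The fourth month after 2023-03-04 is July 2023, whose last day is 2023-07-31.
2023-07-31 is a listed holiday, so it moves to the preceding business day, 2023-07-28 (Friday).
The 45-calendar-day extension moves the deadline from 2023-07-28 to 2023-09-11.
2023-09-11 falls on a Monday, which is a business day, so no adjustment is needed.
Deadline: 2023-09-11.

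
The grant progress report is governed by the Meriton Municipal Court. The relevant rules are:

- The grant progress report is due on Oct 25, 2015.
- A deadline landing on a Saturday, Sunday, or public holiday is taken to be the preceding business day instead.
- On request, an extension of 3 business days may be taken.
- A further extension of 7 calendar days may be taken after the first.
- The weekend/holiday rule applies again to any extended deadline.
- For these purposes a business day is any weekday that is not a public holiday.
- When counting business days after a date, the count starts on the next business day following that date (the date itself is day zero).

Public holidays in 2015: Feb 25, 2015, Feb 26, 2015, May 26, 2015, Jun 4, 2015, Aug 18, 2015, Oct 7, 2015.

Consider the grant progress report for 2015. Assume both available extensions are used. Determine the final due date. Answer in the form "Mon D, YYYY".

The statutory due date is Oct 25, 2015.
Because Oct 25, 2015 is a Sunday, the deadline becomes Oct 23, 2015 (Friday).
The 3-business-day extension runs from Oct 23, 2015 to Oct 28, 2015.
Since Oct 28, 2015 is a Wednesday and not a holiday, the date is unchanged.
Applying the 7-calendar-day extension: Oct 28, 2015 + 7 days = Nov 4, 2015.
Since Nov 4, 2015 is a Wednesday and not a holiday, the date is unchanged.
So the filing is due Nov 4, 2015.

Nov 4, 2015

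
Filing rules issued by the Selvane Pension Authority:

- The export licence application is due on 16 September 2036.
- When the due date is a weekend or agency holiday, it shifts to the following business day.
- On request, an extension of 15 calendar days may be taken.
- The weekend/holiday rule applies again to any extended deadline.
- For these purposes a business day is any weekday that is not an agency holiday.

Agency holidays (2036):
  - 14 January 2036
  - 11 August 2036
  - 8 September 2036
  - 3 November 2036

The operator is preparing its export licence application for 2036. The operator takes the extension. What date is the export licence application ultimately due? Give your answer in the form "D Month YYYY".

1 October 2036

The statutory due date is 16 September 2036.
16 September 2036 falls on a Tuesday, which is a business day, so no adjustment is needed.
The 15-calendar-day extension moves the deadline from 16 September 2036 to 1 October 2036.
1 October 2036 is a Wednesday and not a listed holiday, so it stands.
Deadline: 1 October 2036.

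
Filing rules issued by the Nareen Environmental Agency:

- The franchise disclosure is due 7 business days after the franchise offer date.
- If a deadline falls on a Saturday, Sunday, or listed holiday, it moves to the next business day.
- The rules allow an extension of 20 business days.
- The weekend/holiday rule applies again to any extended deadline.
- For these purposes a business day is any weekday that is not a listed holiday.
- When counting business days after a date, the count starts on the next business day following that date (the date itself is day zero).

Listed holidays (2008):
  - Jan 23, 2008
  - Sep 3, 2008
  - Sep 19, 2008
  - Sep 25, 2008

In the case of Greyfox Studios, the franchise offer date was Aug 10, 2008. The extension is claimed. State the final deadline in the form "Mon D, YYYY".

Sep 17, 2008

7 business days after Aug 10, 2008, excluding weekends and holidays, is Aug 19, 2008.
Aug 19, 2008 (Tuesday) is already a business day.
Counting 20 further business days from Aug 19, 2008 reaches Sep 17, 2008.
Sep 17, 2008 is a Wednesday and not a listed holiday, so it stands.
So the filing is due Sep 17, 2008.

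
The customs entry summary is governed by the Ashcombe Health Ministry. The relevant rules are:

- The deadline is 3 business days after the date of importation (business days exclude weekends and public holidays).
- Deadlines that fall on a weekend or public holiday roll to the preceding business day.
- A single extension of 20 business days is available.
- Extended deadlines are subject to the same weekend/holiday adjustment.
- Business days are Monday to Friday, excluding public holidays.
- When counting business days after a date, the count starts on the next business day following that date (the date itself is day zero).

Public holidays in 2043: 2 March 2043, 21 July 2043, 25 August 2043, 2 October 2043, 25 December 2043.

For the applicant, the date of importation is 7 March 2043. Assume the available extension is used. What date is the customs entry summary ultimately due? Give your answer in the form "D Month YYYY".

8 April 2043

Counting 3 business days after 7 March 2043 (skipping weekends and listed holidays) reaches 11 March 2043.
11 March 2043 (Wednesday) is already a business day.
Applying the 20-business-day extension: 20 business days after 11 March 2043 is 8 April 2043.
8 April 2043 (Wednesday) is already a business day.
Deadline: 8 April 2043.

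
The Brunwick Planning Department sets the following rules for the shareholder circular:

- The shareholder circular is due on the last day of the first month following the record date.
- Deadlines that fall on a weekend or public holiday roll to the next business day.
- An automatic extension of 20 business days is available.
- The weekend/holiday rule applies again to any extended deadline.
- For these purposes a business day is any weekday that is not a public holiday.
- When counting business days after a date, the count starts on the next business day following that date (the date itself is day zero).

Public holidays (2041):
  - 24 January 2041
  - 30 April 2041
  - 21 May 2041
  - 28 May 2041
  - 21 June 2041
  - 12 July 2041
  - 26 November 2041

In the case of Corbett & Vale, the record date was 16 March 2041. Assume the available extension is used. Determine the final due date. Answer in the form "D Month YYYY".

31 May 2041

1 month after 16 March 2041 is April 2041; that month ends on 30 April 2041.
30 April 2041 is a listed holiday; the next business day is 1 May 2041 (Wednesday).
Applying the 20-business-day extension: 20 business days after 1 May 2041 is 31 May 2041.
31 May 2041 falls on a Friday, which is a business day, so no adjustment is needed.
Final deadline: 31 May 2041.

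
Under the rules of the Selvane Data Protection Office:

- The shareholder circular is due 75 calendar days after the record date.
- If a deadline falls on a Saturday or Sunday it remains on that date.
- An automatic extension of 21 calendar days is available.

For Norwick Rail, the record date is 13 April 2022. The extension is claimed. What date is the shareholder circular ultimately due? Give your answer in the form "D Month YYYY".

Trigger date 13 April 2022 + 75 calendar days = 27 June 2022.
27 June 2022 is a Monday; no weekend or holiday adjustment applies.
With the 21-day extension, 27 June 2022 becomes 18 July 2022.
18 July 2022 falls on a Monday. The rules make no weekend/holiday allowance, so it remains 18 July 2022.
The final due date is 18 July 2022.

18 July 2022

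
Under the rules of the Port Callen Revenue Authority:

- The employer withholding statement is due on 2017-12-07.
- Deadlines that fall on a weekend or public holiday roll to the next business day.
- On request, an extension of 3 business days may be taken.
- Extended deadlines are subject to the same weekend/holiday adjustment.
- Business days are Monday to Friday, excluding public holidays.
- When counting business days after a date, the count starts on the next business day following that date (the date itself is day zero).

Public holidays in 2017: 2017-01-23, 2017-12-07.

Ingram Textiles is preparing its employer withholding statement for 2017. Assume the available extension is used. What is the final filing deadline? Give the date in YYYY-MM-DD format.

2017-12-13

The statutory due date is 2017-12-07.
2017-12-07 is a listed holiday; the next business day is 2017-12-08 (Friday).
Applying the 3-business-day extension: 3 business days after 2017-12-08 is 2017-12-13.
Since 2017-12-13 is a Wednesday and not a holiday, the date is unchanged.
So the filing is due 2017-12-13.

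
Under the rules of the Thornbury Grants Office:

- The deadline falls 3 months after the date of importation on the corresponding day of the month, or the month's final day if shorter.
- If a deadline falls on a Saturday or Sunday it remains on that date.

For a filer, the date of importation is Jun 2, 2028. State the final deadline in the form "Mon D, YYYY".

Sep 2, 2028

3 months after Jun 2, 2028, on the same day of the month, is Sep 2, 2028.
Sep 2, 2028 is a Saturday; no weekend or holiday adjustment applies.
So the filing is due Sep 2, 2028.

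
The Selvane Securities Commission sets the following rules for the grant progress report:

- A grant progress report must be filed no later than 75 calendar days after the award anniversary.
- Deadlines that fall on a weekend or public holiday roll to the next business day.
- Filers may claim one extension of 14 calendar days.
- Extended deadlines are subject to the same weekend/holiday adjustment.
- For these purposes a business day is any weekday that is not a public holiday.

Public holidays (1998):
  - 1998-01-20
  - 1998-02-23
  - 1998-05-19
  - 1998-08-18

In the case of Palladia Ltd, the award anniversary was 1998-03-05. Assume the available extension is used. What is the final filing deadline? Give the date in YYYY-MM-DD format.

1998-06-03

Trigger date 1998-03-05 + 75 calendar days = 1998-05-19.
1998-05-19 is a listed holiday, so it moves to the next business day, 1998-05-20 (Wednesday).
With the 14-day extension, 1998-05-20 becomes 1998-06-03.
1998-06-03 is a Wednesday and not a listed holiday, so it stands.
The final due date is 1998-06-03.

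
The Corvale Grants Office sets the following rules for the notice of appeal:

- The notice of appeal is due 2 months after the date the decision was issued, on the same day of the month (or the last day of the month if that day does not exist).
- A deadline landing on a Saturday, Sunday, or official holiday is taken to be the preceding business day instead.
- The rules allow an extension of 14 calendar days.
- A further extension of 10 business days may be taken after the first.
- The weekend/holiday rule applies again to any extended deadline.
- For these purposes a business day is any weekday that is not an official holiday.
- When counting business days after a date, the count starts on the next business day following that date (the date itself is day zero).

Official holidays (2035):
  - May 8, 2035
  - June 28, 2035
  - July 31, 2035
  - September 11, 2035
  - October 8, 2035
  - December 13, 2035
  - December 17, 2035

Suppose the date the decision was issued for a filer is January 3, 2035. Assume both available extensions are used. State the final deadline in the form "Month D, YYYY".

March 30, 2035

2 months after January 3, 2035, on the same day of the month, is March 3, 2035.
March 3, 2035 is a Saturday; the preceding business day is March 2, 2035 (Friday).
Add the 14 calendar-day extension to March 2, 2035: March 16, 2035.
March 16, 2035 is a Friday and not a listed holiday, so it stands.
Counting 10 further business days from March 16, 2035 reaches March 30, 2035.
March 30, 2035 (Friday) is already a business day.
Final deadline: March 30, 2035.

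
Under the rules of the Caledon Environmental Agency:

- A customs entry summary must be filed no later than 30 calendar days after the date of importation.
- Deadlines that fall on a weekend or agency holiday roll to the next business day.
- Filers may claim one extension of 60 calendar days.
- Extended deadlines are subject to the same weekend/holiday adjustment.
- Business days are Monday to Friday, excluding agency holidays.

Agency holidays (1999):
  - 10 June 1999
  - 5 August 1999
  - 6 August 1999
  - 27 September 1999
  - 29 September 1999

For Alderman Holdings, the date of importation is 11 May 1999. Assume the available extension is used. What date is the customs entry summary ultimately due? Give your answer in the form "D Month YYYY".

10 August 1999

Trigger date 11 May 1999 + 30 calendar days = 10 June 1999.
10 June 1999 falls on a listed holiday. Rolling to the next business day gives 11 June 1999, a Friday.
With the 60-day extension, 11 June 1999 becomes 10 August 1999.
10 August 1999 (Tuesday) is already a business day.
So the filing is due 10 August 1999.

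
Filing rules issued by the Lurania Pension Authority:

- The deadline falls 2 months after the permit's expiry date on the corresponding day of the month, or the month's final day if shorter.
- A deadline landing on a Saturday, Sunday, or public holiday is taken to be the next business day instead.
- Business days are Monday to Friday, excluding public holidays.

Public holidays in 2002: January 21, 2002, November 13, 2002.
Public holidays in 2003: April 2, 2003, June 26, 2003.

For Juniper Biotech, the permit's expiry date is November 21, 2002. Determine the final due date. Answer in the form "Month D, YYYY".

January 21, 2003

Moving 2 months forward from November 21, 2002 on the corresponding day gives January 21, 2003.
Since January 21, 2003 is a Tuesday and not a holiday, the date is unchanged.
The final due date is January 21, 2003.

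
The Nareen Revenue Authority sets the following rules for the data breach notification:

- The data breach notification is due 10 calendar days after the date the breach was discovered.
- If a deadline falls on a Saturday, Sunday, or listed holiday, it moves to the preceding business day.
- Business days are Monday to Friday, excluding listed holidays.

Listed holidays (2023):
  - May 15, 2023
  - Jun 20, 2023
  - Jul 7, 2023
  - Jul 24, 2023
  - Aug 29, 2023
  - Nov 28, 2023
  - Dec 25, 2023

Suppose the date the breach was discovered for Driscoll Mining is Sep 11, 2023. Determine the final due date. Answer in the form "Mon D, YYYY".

Sep 21, 2023

Trigger date Sep 11, 2023 + 10 calendar days = Sep 21, 2023.
Sep 21, 2023 falls on a Thursday, which is a business day, so no adjustment is needed.
Final deadline: Sep 21, 2023.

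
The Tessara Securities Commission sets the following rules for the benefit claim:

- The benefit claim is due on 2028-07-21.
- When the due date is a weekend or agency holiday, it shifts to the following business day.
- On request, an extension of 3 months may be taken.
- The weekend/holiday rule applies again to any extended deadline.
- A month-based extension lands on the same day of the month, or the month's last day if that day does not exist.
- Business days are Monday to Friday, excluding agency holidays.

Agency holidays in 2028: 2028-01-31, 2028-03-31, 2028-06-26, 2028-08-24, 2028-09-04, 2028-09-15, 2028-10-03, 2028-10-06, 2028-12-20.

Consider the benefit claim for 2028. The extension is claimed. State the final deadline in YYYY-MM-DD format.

The statutory due date is 2028-07-21.
Since 2028-07-21 is a Friday and not a holiday, the date is unchanged.
Applying the 3 months extension: 3 months after 2028-07-21 is 2028-10-21.
2028-10-21 is a Saturday, so it moves to the next business day, 2028-10-23 (Monday).
The final due date is 2028-10-23.

2028-10-23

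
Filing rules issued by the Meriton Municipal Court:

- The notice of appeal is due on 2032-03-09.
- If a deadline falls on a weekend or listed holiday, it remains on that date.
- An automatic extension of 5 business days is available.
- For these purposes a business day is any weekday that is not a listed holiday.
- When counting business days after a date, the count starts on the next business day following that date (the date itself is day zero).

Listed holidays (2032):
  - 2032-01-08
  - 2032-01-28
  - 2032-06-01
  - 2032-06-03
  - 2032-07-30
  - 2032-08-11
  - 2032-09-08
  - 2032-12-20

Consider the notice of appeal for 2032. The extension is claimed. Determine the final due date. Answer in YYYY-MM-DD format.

2032-03-16

The stated deadline is 2032-03-09.
2032-03-09 falls on a Tuesday. The rules make no weekend/holiday allowance, so it remains 2032-03-09.
Applying the 5-business-day extension: 5 business days after 2032-03-09 is 2032-03-16.
2032-03-16 is a Tuesday; no weekend or holiday adjustment applies.
Deadline: 2032-03-16.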